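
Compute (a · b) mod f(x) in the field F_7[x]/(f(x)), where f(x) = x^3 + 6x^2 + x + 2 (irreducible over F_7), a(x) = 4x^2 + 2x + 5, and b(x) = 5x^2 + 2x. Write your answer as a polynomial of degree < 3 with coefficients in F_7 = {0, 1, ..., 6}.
a · b ≡ 5x^2 + 2x + 1 (mod f(x))

Multiply in F_7[x]: a(x)·b(x) = (4x^2 + 2x + 5)·(5x^2 + 2x) = 6x^4 + 4x^3 + x^2 + 3x. This has degree ≥ 3, so divide by f(x) over F_7: 6x^4 + 4x^3 + x^2 + 3x = (6x + 3)·(x^3 + 6x^2 + x + 2) + (5x^2 + 2x + 1). Hence a·b ≡ 5x^2 + 2x + 1 (mod f). (F_7[x]/(f) is a field with 7^3 = 343 elements since f is irreducible of degree 3.)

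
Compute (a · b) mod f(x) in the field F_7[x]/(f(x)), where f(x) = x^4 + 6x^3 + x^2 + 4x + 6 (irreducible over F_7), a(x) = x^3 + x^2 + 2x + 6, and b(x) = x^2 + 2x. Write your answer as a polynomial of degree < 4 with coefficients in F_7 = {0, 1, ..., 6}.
a · b ≡ 2x^2 + 4x + 4 (mod f(x))

Multiply in F_7[x]: a(x)·b(x) = (x^3 + x^2 + 2x + 6)·(x^2 + 2x) = x^5 + 3x^4 + 4x^3 + 3x^2 + 5x. This has degree ≥ 4, so divide by f(x) over F_7: x^5 + 3x^4 + 4x^3 + 3x^2 + 5x = (x + 4)·(x^4 + 6x^3 + x^2 + 4x + 6) + (2x^2 + 4x + 4). Hence a·b ≡ 2x^2 + 4x + 4 (mod f). (F_7[x]/(f) is a field with 7^4 = 2401 elements since f is irreducible of degree 4.)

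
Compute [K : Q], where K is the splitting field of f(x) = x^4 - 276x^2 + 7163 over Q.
[K : Q] = 4

Solving the quadratic in x^2: x^2 = (276 ± √(276^2 - 4·7163))/2 = (276 ± √47524)/2 = (276 ± 218)/2, giving x^2 = 29 or x^2 = 247. So f(x) = (x^2 - 29)(x^2 - 247) and the roots of f are ±√29, ±√247. Hence the splitting field is K = Q(√29, √247). Since 29 and 247 are distinct squarefree integers > 1, their product 7163 is not a perfect square, so √247 ∉ Q(√29). By the tower law [K:Q] = [Q(√29,√247):Q(√29)] · [Q(√29):Q] = 2 · 2 = 4.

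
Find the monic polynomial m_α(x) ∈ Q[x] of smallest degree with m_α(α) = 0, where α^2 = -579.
m_α(x) = x^2 + 579

α satisfies α^2 + 579 = 0, so x^2 + 579 annihilates α. Since d = -579 is squarefree and ≠ 1, it is not a perfect square in Q, so x^2 + 579 has no rational root and is therefore irreducible over Q (a degree-2 polynomial over a field is irreducible iff it has no root). Hence m_α(x) = x^2 + 579.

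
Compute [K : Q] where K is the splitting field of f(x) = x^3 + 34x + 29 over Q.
[K : Q] = 6

By the rational root test, any rational root of the monic integer polynomial f(x) = x^3 + 34x + 29 must be an integer dividing the constant term 29, i.e. one of ±{1, 29}. Evaluating: f(1) = 64, f(-1) = -6, f(29) = 25404, f(-29) = -25346; none is 0, so f has no rational root and is therefore irreducible over Q (a cubic with no linear factor over a field is irreducible). For an irreducible cubic, the Galois group is A_3 or S_3 according as the discriminant disc(f) = -4a^3 - 27b^2 = -4·(34)^3 - 27·(29)^2 = -179923 is or is not a square in Q. Here disc(f) = -179923 is not a perfect square in Q, so the Galois group of f over Q is not contained in A_3 and must be all of S_3. The splitting field has degree |S_3| = 6 over Q, so [K : Q] = 6.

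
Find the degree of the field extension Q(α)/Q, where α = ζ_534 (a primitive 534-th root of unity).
[Q(α):Q] = 176

The minimal polynomial of ζ_534 over Q is the 534-th cyclotomic polynomial Φ_534(x), which is irreducible over Q and has degree φ(534) = 176. Hence [Q(α):Q] = φ(534) = 176.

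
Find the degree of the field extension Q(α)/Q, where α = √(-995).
[Q(α):Q] = 2

[Q(α):Q] equals the degree of the minimal polynomial of α. Here α^2 = -995 and x^2 + 995 is irreducible (d = -995 is squarefree, ≠ 1, hence not a square), so deg(m_α) = 2. Thus [Q(α):Q] = 2.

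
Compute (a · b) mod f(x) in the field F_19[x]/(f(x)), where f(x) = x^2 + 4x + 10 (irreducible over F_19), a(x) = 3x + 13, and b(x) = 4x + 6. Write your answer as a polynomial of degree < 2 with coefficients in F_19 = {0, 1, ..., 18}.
a · b ≡ 3x + 15 (mod f(x))

Multiply in F_19[x]: a(x)·b(x) = (3x + 13)·(4x + 6) = 12x^2 + 13x + 2. This has degree ≥ 2, so divide by f(x) over F_19: 12x^2 + 13x + 2 = (12)·(x^2 + 4x + 10) + (3x + 15). Hence a·b ≡ 3x + 15 (mod f). (F_19[x]/(f) is a field with 19^2 = 361 elements since f is irreducible of degree 2.)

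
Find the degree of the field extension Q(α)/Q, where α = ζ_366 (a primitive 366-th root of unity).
[Q(α):Q] = 120

The minimal polynomial of ζ_366 over Q is the 366-th cyclotomic polynomial Φ_366(x), which is irreducible over Q and has degree φ(366) = 120. Hence [Q(α):Q] = φ(366) = 120.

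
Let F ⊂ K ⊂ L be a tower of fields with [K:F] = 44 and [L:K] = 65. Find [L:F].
[L:F] = 2860

The tower law says that for any tower of field extensions F ⊂ K ⊂ L with finite degrees, [L:F] = [L:K] · [K:F]. Here this gives [L:F] = 65 · 44 = 2860.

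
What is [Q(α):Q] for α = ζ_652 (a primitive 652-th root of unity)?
[Q(α):Q] = 324

The minimal polynomial of ζ_652 over Q is the 652-th cyclotomic polynomial Φ_652(x), which is irreducible over Q and has degree φ(652) = 324. Hence [Q(α):Q] = φ(652) = 324.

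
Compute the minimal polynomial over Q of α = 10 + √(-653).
m_α(x) = x^2 - 20x + 753

From α - 10 = √(-653), squaring gives (α - 10)^2 = -653, i.e. α^2 - 20α + 100 = -653, so α^2 - 20α + 753 = 0. The discriminant of x^2 - 20x + 753 is (-20)^2 - 4·(753) = 400 - 3012 = -2612, and 4·(-653) is not a perfect square in Q since -653 is squarefree and ≠ 1. Hence x^2 - 20x + 753 is irreducible over Q and is the minimal polynomial of α.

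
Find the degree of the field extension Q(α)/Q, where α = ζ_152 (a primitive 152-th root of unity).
[Q(α):Q] = 72

The minimal polynomial of ζ_152 over Q is the 152-th cyclotomic polynomial Φ_152(x), which is irreducible over Q and has degree φ(152) = 72. Hence [Q(α):Q] = φ(152) = 72.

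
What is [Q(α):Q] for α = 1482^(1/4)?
[Q(α):Q] = 4

α is a root of x^4 - 1482. By Eisenstein's criterion at the prime p = 2 (which divides the constant term 1482 but p^2 = 4 does not, since 1482 is squarefree), x^4 - 1482 is irreducible over Q. Hence [Q(α):Q] = 4.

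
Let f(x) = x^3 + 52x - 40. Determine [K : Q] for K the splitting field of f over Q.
[K : Q] = 6

By the rational root test, any rational root of the monic integer polynomial f(x) = x^3 + 52x - 40 must be an integer dividing the constant term -40, i.e. one of ±{1, 2, 4, 5, 8, 10, 20, 40}. Evaluating: f(1) = 13, f(-1) = -93, f(2) = 72, f(-2) = -152, f(4) = 232, f(-4) = -312, f(5) = 345, f(-5) = -425, f(8) = 888, f(-8) = -968, f(10) = 1480, f(-10) = -1560, f(20) = 9000, f(-20) = -9080, f(40) = 66040, f(-40) = -66120; none is 0, so f has no rational root and is therefore irreducible over Q (a cubic with no linear factor over a field is irreducible). For an irreducible cubic, the Galois group is A_3 or S_3 according as the discriminant disc(f) = -4a^3 - 27b^2 = -4·(52)^3 - 27·(-40)^2 = -605632 is or is not a square in Q. Here disc(f) = -605632 is not a perfect square in Q, so the Galois group of f over Q is not contained in A_3 and must be all of S_3. The splitting field has degree |S_3| = 6 over Q, so [K : Q] = 6.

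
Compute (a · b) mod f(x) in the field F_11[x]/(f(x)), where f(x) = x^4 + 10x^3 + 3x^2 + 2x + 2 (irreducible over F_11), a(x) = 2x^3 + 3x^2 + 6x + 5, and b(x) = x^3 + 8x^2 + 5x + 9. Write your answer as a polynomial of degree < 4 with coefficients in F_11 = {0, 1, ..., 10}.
a · b ≡ 8x^3 + 7x^2 + 4x + 1 (mod f(x))

Multiply in F_11[x]: a(x)·b(x) = (2x^3 + 3x^2 + 6x + 5)·(x^3 + 8x^2 + 5x + 9) = 2x^6 + 8x^5 + 7x^4 + 9x^3 + 9x^2 + 2x + 1. This has degree ≥ 4, so divide by f(x) over F_11: 2x^6 + 8x^5 + 7x^4 + 9x^3 + 9x^2 + 2x + 1 = (2x^2 + 10x)·(x^4 + 10x^3 + 3x^2 + 2x + 2) + (8x^3 + 7x^2 + 4x + 1). Hence a·b ≡ 8x^3 + 7x^2 + 4x + 1 (mod f). (F_11[x]/(f) is a field with 11^4 = 14641 elements since f is irreducible of degree 4.)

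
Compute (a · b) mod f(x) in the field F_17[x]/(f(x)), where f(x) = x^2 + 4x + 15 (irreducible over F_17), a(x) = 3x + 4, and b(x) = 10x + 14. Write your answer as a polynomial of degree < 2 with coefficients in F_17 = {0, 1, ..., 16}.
a · b ≡ 13x + 14 (mod f(x))

Multiply in F_17[x]: a(x)·b(x) = (3x + 4)·(10x + 14) = 13x^2 + 14x + 5. This has degree ≥ 2, so divide by f(x) over F_17: 13x^2 + 14x + 5 = (13)·(x^2 + 4x + 15) + (13x + 14). Hence a·b ≡ 13x + 14 (mod f). (F_17[x]/(f) is a field with 17^2 = 289 elements since f is irreducible of degree 2.)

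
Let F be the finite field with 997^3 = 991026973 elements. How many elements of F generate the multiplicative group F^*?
There are φ(991026972) = 291185280 primitive elements

F_q^* is cyclic of order q - 1 = 991026972. A cyclic group of order m has exactly φ(m) generators. Here m = 991026972 = 2^2 · 3^2 · 13 · 31 · 83 · 823, so the number of primitive elements is φ(991026972) = 291185280.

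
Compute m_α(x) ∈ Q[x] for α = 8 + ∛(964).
m_α(x) = x^3 - 24x^2 + 192x - 1476

Set β = α - 8 = ∛(964), so β^3 = 964. Then (α - 8)^3 - 964 = 0, i.e. α is a root of g(x) = (x - 8)^3 - 964 = x^3 - 24x^2 + 192x - 1476. Since g(x) = h(x - 8) where h(x) = x^3 - 964, and h is irreducible over Q (because 964 is not a perfect cube, so h has no rational root, and a monic cubic with no rational root is irreducible), g is also irreducible (irreducibility is preserved under the substitution x → x - 8). Hence m_α(x) = x^3 - 24x^2 + 192x - 1476.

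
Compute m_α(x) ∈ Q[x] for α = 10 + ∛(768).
m_α(x) = x^3 - 30x^2 + 300x - 1768

Set β = α - 10 = ∛(768), so β^3 = 768. Then (α - 10)^3 - 768 = 0, i.e. α is a root of g(x) = (x - 10)^3 - 768 = x^3 - 30x^2 + 300x - 1768. Since g(x) = h(x - 10) where h(x) = x^3 - 768, and h is irreducible over Q (because 768 is not a perfect cube, so h has no rational root, and a monic cubic with no rational root is irreducible), g is also irreducible (irreducibility is preserved under the substitution x → x - 10). Hence m_α(x) = x^3 - 30x^2 + 300x - 1768.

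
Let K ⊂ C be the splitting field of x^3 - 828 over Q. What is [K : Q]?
[K : Q] = 6

The roots of x^3 - 828 are ∛828, ω∛828, ω^2∛828 where ω = e^(2πi/3) is a primitive cube root of unity, so K = Q(∛828, ω). Now [Q(∛828):Q] = 3 (since 828 is not a perfect cube, x^3 - 828 is irreducible) and [Q(ω):Q] = 2. Both 2 and 3 divide [K:Q], and [K:Q] ≤ 3·2 = 6, so [K:Q] = 6. (Equivalently: Q(∛828) ⊂ R but ω ∉ R, so [K : Q(∛828)] = 2.)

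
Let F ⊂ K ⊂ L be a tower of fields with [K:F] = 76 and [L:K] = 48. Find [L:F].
[L:F] = 3648

The tower law says that for any tower of field extensions F ⊂ K ⊂ L with finite degrees, [L:F] = [L:K] · [K:F]. Here this gives [L:F] = 48 · 76 = 3648.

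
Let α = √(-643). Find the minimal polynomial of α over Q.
m_α(x) = x^2 + 643

α satisfies α^2 + 643 = 0, so x^2 + 643 annihilates α. Since d = -643 is squarefree and ≠ 1, it is not a perfect square in Q, so x^2 + 643 has no rational root and is therefore irreducible over Q (a degree-2 polynomial over a field is irreducible iff it has no root). Hence m_α(x) = x^2 + 643.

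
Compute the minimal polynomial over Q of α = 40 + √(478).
m_α(x) = x^2 - 80x + 1122

From α - 40 = √(478), squaring gives (α - 40)^2 = 478, i.e. α^2 - 80α + 1600 = 478, so α^2 - 80α + 1122 = 0. The discriminant of x^2 - 80x + 1122 is (-80)^2 - 4·(1122) = 6400 - 4488 = 1912, and 4·(478) is not a perfect square in Q since 478 is squarefree and ≠ 1. Hence x^2 - 80x + 1122 is irreducible over Q and is the minimal polynomial of α.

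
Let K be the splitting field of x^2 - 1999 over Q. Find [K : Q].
[K : Q] = 2

f(x) = x^2 - 1999 factors as (x - √1999)(x + √1999). The splitting field is K = Q(√1999). Since 1999 is squarefree and > 1, it is not a perfect square, so x^2 - 1999 is irreducible over Q and [Q(√1999) : Q] = 2. Hence [K : Q] = 2.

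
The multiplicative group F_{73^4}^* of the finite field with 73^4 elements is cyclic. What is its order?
|F_{73^4}^*| = 28398240

F_{73^4} has 73^4 = 28398241 elements; its multiplicative group consists of all nonzero elements, so |F_{73^4}^*| = 28398241 - 1 = 28398240. (It is cyclic since any finite subgroup of the multiplicative group of a field is cyclic.)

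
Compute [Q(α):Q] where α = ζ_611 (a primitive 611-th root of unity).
[Q(α):Q] = 552

The minimal polynomial of ζ_611 over Q is the 611-th cyclotomic polynomial Φ_611(x), which is irreducible over Q and has degree φ(611) = 552. Hence [Q(α):Q] = φ(611) = 552.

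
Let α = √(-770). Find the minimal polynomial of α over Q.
m_α(x) = x^2 + 770

α satisfies α^2 + 770 = 0, so x^2 + 770 annihilates α. Since d = -770 is squarefree and ≠ 1, it is not a perfect square in Q, so x^2 + 770 has no rational root and is therefore irreducible over Q (a degree-2 polynomial over a field is irreducible iff it has no root). Hence m_α(x) = x^2 + 770.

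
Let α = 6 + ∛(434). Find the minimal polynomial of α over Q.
m_α(x) = x^3 - 18x^2 + 108x - 650

Set β = α - 6 = ∛(434), so β^3 = 434. Then (α - 6)^3 - 434 = 0, i.e. α is a root of g(x) = (x - 6)^3 - 434 = x^3 - 18x^2 + 108x - 650. Since g(x) = h(x - 6) where h(x) = x^3 - 434, and h is irreducible over Q (because 434 is not a perfect cube, so h has no rational root, and a monic cubic with no rational root is irreducible), g is also irreducible (irreducibility is preserved under the substitution x → x - 6). Hence m_α(x) = x^3 - 18x^2 + 108x - 650.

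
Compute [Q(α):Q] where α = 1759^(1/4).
[Q(α):Q] = 4

α is a root of x^4 - 1759. By Eisenstein's criterion at the prime p = 1759 (which divides the constant term 1759 but p^2 = 3094081 does not, since 1759 is squarefree), x^4 - 1759 is irreducible over Q. Hence [Q(α):Q] = 4.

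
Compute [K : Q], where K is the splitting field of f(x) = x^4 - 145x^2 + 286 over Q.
[K : Q] = 4

Solving the quadratic in x^2: x^2 = (145 ± √(145^2 - 4·286))/2 = (145 ± √19881)/2 = (145 ± 141)/2, giving x^2 = 2 or x^2 = 143. So f(x) = (x^2 - 2)(x^2 - 143) and the roots of f are ±√2, ±√143. Hence the splitting field is K = Q(√2, √143). Since 2 and 143 are distinct squarefree integers > 1, their product 286 is not a perfect square, so √143 ∉ Q(√2). By the tower law [K:Q] = [Q(√2,√143):Q(√2)] · [Q(√2):Q] = 2 · 2 = 4.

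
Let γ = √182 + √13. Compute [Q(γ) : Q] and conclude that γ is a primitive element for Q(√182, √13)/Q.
[Q(γ) : Q] = 4 (equivalently, Q(γ) = Q(√182, √13))

Obviously Q(γ) ⊆ Q(√182, √13), and [Q(√182, √13):Q] = 4 (since 182, 13 are distinct squarefree integers > 1 with 2366 not a perfect square). To show equality we compute the minimal polynomial of γ. From γ = √182 + √13: γ^2 = 182 + 2√(2366) + 13 = 195 + 2√(2366), so γ^2 - 195 = 2√(2366); squaring, (γ^2 - 195)^2 = 4·2366, i.e. γ^4 - 390γ^2 + 38025 - 9464 = 0, i.e. γ^4 - 390γ^2 + 28561 = 0. So γ is a root of x^4 - 390x^2 + 28561. This polynomial is irreducible over Q: it has no rational root (each ±√182 ± √13 is irrational), and any factorization into two quadratics over Q would force √(2366) ∈ Q (pairing opposite roots) or √182, √13 ∈ Q (other pairings), all impossible. Hence [Q(γ):Q] = 4 = [Q(√182, √13):Q], so Q(γ) = Q(√182, √13).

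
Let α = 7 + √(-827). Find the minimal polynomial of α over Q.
m_α(x) = x^2 - 14x + 876

From α - 7 = √(-827), squaring gives (α - 7)^2 = -827, i.e. α^2 - 14α + 49 = -827, so α^2 - 14α + 876 = 0. The discriminant of x^2 - 14x + 876 is (-14)^2 - 4·(876) = 196 - 3504 = -3308, and 4·(-827) is not a perfect square in Q since -827 is squarefree and ≠ 1. Hence x^2 - 14x + 876 is irreducible over Q and is the minimal polynomial of α.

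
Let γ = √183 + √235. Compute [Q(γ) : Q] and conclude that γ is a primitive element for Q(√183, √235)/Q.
[Q(γ) : Q] = 4 (equivalently, Q(γ) = Q(√183, √235))

Obviously Q(γ) ⊆ Q(√183, √235), and [Q(√183, √235):Q] = 4 (since 183, 235 are distinct squarefree integers > 1 with 43005 not a perfect square). To show equality we compute the minimal polynomial of γ. From γ = √183 + √235: γ^2 = 183 + 2√(43005) + 235 = 418 + 2√(43005), so γ^2 - 418 = 2√(43005); squaring, (γ^2 - 418)^2 = 4·43005, i.e. γ^4 - 836γ^2 + 174724 - 172020 = 0, i.e. γ^4 - 836γ^2 + 2704 = 0. So γ is a root of x^4 - 836x^2 + 2704. This polynomial is irreducible over Q: it has no rational root (each ±√183 ± √235 is irrational), and any factorization into two quadratics over Q would force √(43005) ∈ Q (pairing opposite roots) or √183, √235 ∈ Q (other pairings), all impossible. Hence [Q(γ):Q] = 4 = [Q(√183, √235):Q], so Q(γ) = Q(√183, √235).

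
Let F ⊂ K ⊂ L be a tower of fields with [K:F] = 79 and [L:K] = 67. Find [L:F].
[L:F] = 5293

The tower law says that for any tower of field extensions F ⊂ K ⊂ L with finite degrees, [L:F] = [L:K] · [K:F]. Here this gives [L:F] = 67 · 79 = 5293.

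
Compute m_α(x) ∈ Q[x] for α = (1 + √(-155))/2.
m_α(x) = x^2 - x + 39

From 2α - 1 = √(-155), squaring gives (2α - 1)^2 = -155, i.e. 4α^2 - 4α + 1 = -155, so α^2 - α + (1 + 155)/4 = 0. Since -155 ≡ 1 (mod 4), (1 + 155)/4 = 39 ∈ Z. The polynomial x^2 - x + 39 has discriminant 1 - 4·(39) = -155, which is not a perfect square in Q (d = -155 is squarefree and ≠ 1), so x^2 - x + 39 is irreducible over Q. It is the minimal polynomial of α.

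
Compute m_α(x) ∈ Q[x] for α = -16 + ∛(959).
m_α(x) = x^3 + 48x^2 + 768x + 3137

Set β = α + 16 = ∛(959), so β^3 = 959. Then (α + 16)^3 - 959 = 0, i.e. α is a root of g(x) = (x + 16)^3 - 959 = x^3 + 48x^2 + 768x + 3137. Since g(x) = h(x + 16) where h(x) = x^3 - 959, and h is irreducible over Q (because 959 is not a perfect cube, so h has no rational root, and a monic cubic with no rational root is irreducible), g is also irreducible (irreducibility is preserved under the substitution x → x + 16). Hence m_α(x) = x^3 + 48x^2 + 768x + 3137.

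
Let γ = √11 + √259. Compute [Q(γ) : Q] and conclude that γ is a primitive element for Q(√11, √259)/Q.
[Q(γ) : Q] = 4 (equivalently, Q(γ) = Q(√11, √259))

Obviously Q(γ) ⊆ Q(√11, √259), and [Q(√11, √259):Q] = 4 (since 11, 259 are distinct squarefree integers > 1 with 2849 not a perfect square). To show equality we compute the minimal polynomial of γ. From γ = √11 + √259: γ^2 = 11 + 2√(2849) + 259 = 270 + 2√(2849), so γ^2 - 270 = 2√(2849); squaring, (γ^2 - 270)^2 = 4·2849, i.e. γ^4 - 540γ^2 + 72900 - 11396 = 0, i.e. γ^4 - 540γ^2 + 61504 = 0. So γ is a root of x^4 - 540x^2 + 61504. This polynomial is irreducible over Q: it has no rational root (each ±√11 ± √259 is irrational), and any factorization into two quadratics over Q would force √(2849) ∈ Q (pairing opposite roots) or √11, √259 ∈ Q (other pairings), all impossible. Hence [Q(γ):Q] = 4 = [Q(√11, √259):Q], so Q(γ) = Q(√11, √259).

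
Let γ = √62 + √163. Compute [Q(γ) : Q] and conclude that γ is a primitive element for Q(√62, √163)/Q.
[Q(γ) : Q] = 4 (equivalently, Q(γ) = Q(√62, √163))

Obviously Q(γ) ⊆ Q(√62, √163), and [Q(√62, √163):Q] = 4 (since 62, 163 are distinct squarefree integers > 1 with 10106 not a perfect square). To show equality we compute the minimal polynomial of γ. From γ = √62 + √163: γ^2 = 62 + 2√(10106) + 163 = 225 + 2√(10106), so γ^2 - 225 = 2√(10106); squaring, (γ^2 - 225)^2 = 4·10106, i.e. γ^4 - 450γ^2 + 50625 - 40424 = 0, i.e. γ^4 - 450γ^2 + 10201 = 0. So γ is a root of x^4 - 450x^2 + 10201. This polynomial is irreducible over Q: it has no rational root (each ±√62 ± √163 is irrational), and any factorization into two quadratics over Q would force √(10106) ∈ Q (pairing opposite roots) or √62, √163 ∈ Q (other pairings), all impossible. Hence [Q(γ):Q] = 4 = [Q(√62, √163):Q], so Q(γ) = Q(√62, √163).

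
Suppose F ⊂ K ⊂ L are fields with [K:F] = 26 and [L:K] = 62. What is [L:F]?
[L:F] = 1612

The tower law says that for any tower of field extensions F ⊂ K ⊂ L with finite degrees, [L:F] = [L:K] · [K:F]. Here this gives [L:F] = 62 · 26 = 1612.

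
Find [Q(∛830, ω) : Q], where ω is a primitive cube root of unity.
[Q(∛830, ω) : Q] = 6

[Q(∛830):Q] = 3 (min poly x^3 - 830, irreducible since 830 is not a perfect cube). [Q(ω):Q] = 2 (min poly x^2 + x + 1). Since Q(∛830) ⊂ R and ω ∉ R, we have ω ∉ Q(∛830), so x^2 + x + 1 remains irreducible over Q(∛830) and [Q(∛830, ω) : Q(∛830)] = 2. By the tower law, [Q(∛830, ω) : Q] = 3 · 2 = 6. (In fact Q(∛830, ω) is the splitting field of x^3 - 830 over Q.)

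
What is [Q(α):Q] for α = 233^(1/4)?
[Q(α):Q] = 4

α is a root of x^4 - 233. By Eisenstein's criterion at the prime p = 233 (which divides the constant term 233 but p^2 = 54289 does not, since 233 is squarefree), x^4 - 233 is irreducible over Q. Hence [Q(α):Q] = 4.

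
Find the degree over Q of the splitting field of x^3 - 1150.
[K : Q] = 6

The roots of x^3 - 1150 are ∛1150, ω∛1150, ω^2∛1150 where ω = e^(2πi/3) is a primitive cube root of unity, so K = Q(∛1150, ω). Now [Q(∛1150):Q] = 3 (since 1150 is not a perfect cube, x^3 - 1150 is irreducible) and [Q(ω):Q] = 2. Both 2 and 3 divide [K:Q], and [K:Q] ≤ 3·2 = 6, so [K:Q] = 6. (Equivalently: Q(∛1150) ⊂ R but ω ∉ R, so [K : Q(∛1150)] = 2.)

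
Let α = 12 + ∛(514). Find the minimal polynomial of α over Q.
m_α(x) = x^3 - 36x^2 + 432x - 2242

Set β = α - 12 = ∛(514), so β^3 = 514. Then (α - 12)^3 - 514 = 0, i.e. α is a root of g(x) = (x - 12)^3 - 514 = x^3 - 36x^2 + 432x - 2242. Since g(x) = h(x - 12) where h(x) = x^3 - 514, and h is irreducible over Q (because 514 is not a perfect cube, so h has no rational root, and a monic cubic with no rational root is irreducible), g is also irreducible (irreducibility is preserved under the substitution x → x - 12). Hence m_α(x) = x^3 - 36x^2 + 432x - 2242.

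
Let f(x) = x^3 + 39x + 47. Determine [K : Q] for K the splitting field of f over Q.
[K : Q] = 6

By the rational root test, any rational root of the monic integer polynomial f(x) = x^3 + 39x + 47 must be an integer dividing the constant term 47, i.e. one of ±{1, 47}. Evaluating: f(1) = 87, f(-1) = 7, f(47) = 105703, f(-47) = -105609; none is 0, so f has no rational root and is therefore irreducible over Q (a cubic with no linear factor over a field is irreducible). For an irreducible cubic, the Galois group is A_3 or S_3 according as the discriminant disc(f) = -4a^3 - 27b^2 = -4·(39)^3 - 27·(47)^2 = -296919 is or is not a square in Q. Here disc(f) = -296919 is not a perfect square in Q, so the Galois group of f over Q is not contained in A_3 and must be all of S_3. The splitting field has degree |S_3| = 6 over Q, so [K : Q] = 6.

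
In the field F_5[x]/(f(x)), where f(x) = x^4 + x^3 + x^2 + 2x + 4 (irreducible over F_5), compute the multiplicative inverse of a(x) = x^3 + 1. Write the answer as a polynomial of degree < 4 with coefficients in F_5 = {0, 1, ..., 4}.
a(x)^(-1) ≡ 2x^3 + x^2 + x + 1 (mod f(x))

Since f is irreducible over F_5, F_5[x]/(f) is a field and a(x) ≠ 0 has an inverse. Apply the extended Euclidean algorithm to f(x) and a(x) in F_5[x]: f(x) = (x + 1)·a(x) + (x^2 + x + 3);  a(x) = (x + 4)·(x^2 + x + 3) + (3x + 4);  (x^2 + x + 3) = (2x + 1)·(3x + 4) + (4). The last nonzero remainder is the constant 4 = gcd(f, a) in F_5. Back-substituting through the division chain expresses 4 = s(x)·a(x) + t(x)·f(x) with s(x) ≡ 3x^3 + 4x^2 + 4x + 4 (mod f), so (3x^3 + 4x^2 + 4x + 4)·a(x) ≡ 4 (mod f). Multiplying by 4^(-1) ≡ 4 in F_5 gives a(x)^(-1) ≡ 4·(3x^3 + 4x^2 + 4x + 4) ≡ 2x^3 + x^2 + x + 1 (mod f). Check: (x^3 + 1)·(2x^3 + x^2 + x + 1) = 2x^6 + x^5 + x^4 + 3x^3 + x^2 + x + 1 ≡ 1 (mod x^4 + x^3 + x^2 + 2x + 4).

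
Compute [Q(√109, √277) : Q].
[Q(√109, √277) : Q] = 4

[Q(√109):Q] = 2 (min poly x^2 - 109, irreducible since 109 is squarefree > 1). For the top step, suppose √277 ∈ Q(√109), say √277 = c + d√109 with c, d ∈ Q. Squaring: 277 = c^2 + 109d^2 + 2cd√109. Since √109 ∉ Q this forces 2cd = 0. If d = 0 then √277 = c ∈ Q, contradicting 277 squarefree > 1. If c = 0 then 277 = 109d^2, so 109·277 = (109d)^2 is a perfect square in Q — but 109·277 = 30193 is not a perfect square (since 109 and 277 are distinct squarefree integers). Contradiction. Hence √277 ∉ Q(√109), so x^2 - 277 stays irreducible over Q(√109) and [Q(√109, √277) : Q(√109)] = 2. By the tower law, [Q(√109, √277) : Q] = 2 · 2 = 4.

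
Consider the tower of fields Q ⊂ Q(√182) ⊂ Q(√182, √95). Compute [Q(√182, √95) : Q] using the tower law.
[Q(√182, √95) : Q] = 4

[Q(√182):Q] = 2 (min poly x^2 - 182, irreducible since 182 is squarefree > 1). For the top step, suppose √95 ∈ Q(√182), say √95 = c + d√182 with c, d ∈ Q. Squaring: 95 = c^2 + 182d^2 + 2cd√182. Since √182 ∉ Q this forces 2cd = 0. If d = 0 then √95 = c ∈ Q, contradicting 95 squarefree > 1. If c = 0 then 95 = 182d^2, so 182·95 = (182d)^2 is a perfect square in Q — but 182·95 = 17290 is not a perfect square (since 182 and 95 are distinct squarefree integers). Contradiction. Hence √95 ∉ Q(√182), so x^2 - 95 stays irreducible over Q(√182) and [Q(√182, √95) : Q(√182)] = 2. By the tower law, [Q(√182, √95) : Q] = 2 · 2 = 4.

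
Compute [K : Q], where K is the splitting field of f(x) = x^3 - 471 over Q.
[K : Q] = 6

The roots of x^3 - 471 are ∛471, ω∛471, ω^2∛471 where ω = e^(2πi/3) is a primitive cube root of unity, so K = Q(∛471, ω). Now [Q(∛471):Q] = 3 (since 471 is not a perfect cube, x^3 - 471 is irreducible) and [Q(ω):Q] = 2. Both 2 and 3 divide [K:Q], and [K:Q] ≤ 3·2 = 6, so [K:Q] = 6. (Equivalently: Q(∛471) ⊂ R but ω ∉ R, so [K : Q(∛471)] = 2.)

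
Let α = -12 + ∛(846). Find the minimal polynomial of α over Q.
m_α(x) = x^3 + 36x^2 + 432x + 882

Set β = α + 12 = ∛(846), so β^3 = 846. Then (α + 12)^3 - 846 = 0, i.e. α is a root of g(x) = (x + 12)^3 - 846 = x^3 + 36x^2 + 432x + 882. Since g(x) = h(x + 12) where h(x) = x^3 - 846, and h is irreducible over Q (because 846 is not a perfect cube, so h has no rational root, and a monic cubic with no rational root is irreducible), g is also irreducible (irreducibility is preserved under the substitution x → x + 12). Hence m_α(x) = x^3 + 36x^2 + 432x + 882.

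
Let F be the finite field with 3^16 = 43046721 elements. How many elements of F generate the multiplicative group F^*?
There are φ(43046720) = 15728640 primitive elements

F_q^* is cyclic of order q - 1 = 43046720. A cyclic group of order m has exactly φ(m) generators. Here m = 43046720 = 2^6 · 5 · 17 · 41 · 193, so the number of primitive elements is φ(43046720) = 15728640.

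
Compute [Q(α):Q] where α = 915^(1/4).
[Q(α):Q] = 4

α is a root of x^4 - 915. By Eisenstein's criterion at the prime p = 3 (which divides the constant term 915 but p^2 = 9 does not, since 915 is squarefree), x^4 - 915 is irreducible over Q. Hence [Q(α):Q] = 4.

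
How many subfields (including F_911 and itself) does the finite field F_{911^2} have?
F_{911^2} has 2 subfields

The subfields of F_{p^n} are exactly the fields F_{p^d} for d | n (each is the fixed field of the unique index-d subgroup of Gal(F_{p^n}/F_p) ≅ Z/nZ). The divisors of n = 2 are {1, 2}, giving 2 subfields: F_{911^1}, F_{911^2}.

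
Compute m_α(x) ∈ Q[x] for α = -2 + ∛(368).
m_α(x) = x^3 + 6x^2 + 12x - 360

Set β = α + 2 = ∛(368), so β^3 = 368. Then (α + 2)^3 - 368 = 0, i.e. α is a root of g(x) = (x + 2)^3 - 368 = x^3 + 6x^2 + 12x - 360. Since g(x) = h(x + 2) where h(x) = x^3 - 368, and h is irreducible over Q (because 368 is not a perfect cube, so h has no rational root, and a monic cubic with no rational root is irreducible), g is also irreducible (irreducibility is preserved under the substitution x → x + 2). Hence m_α(x) = x^3 + 6x^2 + 12x - 360.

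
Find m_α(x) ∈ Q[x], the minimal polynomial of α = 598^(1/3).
m_α(x) = x^3 - 598

α satisfies α^3 = 598, so x^3 - 598 annihilates α. By the rational root test, a rational root p/q (in lowest terms) of x^3 - 598 would satisfy p^3 = 598 q^3, forcing q = 1 and p^3 = 598; but 598 is not a perfect cube, contradiction. A monic cubic over Q with no rational root is irreducible (any nontrivial factorization would include a linear factor). Hence x^3 - 598 is the minimal polynomial of α, and in particular [Q(α):Q] = 3.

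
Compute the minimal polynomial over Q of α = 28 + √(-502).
m_α(x) = x^2 - 56x + 1286

From α - 28 = √(-502), squaring gives (α - 28)^2 = -502, i.e. α^2 - 56α + 784 = -502, so α^2 - 56α + 1286 = 0. The discriminant of x^2 - 56x + 1286 is (-56)^2 - 4·(1286) = 3136 - 5144 = -2008, and 4·(-502) is not a perfect square in Q since -502 is squarefree and ≠ 1. Hence x^2 - 56x + 1286 is irreducible over Q and is the minimal polynomial of α.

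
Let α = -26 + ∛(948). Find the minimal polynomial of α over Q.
m_α(x) = x^3 + 78x^2 + 2028x + 16628

Set β = α + 26 = ∛(948), so β^3 = 948. Then (α + 26)^3 - 948 = 0, i.e. α is a root of g(x) = (x + 26)^3 - 948 = x^3 + 78x^2 + 2028x + 16628. Since g(x) = h(x + 26) where h(x) = x^3 - 948, and h is irreducible over Q (because 948 is not a perfect cube, so h has no rational root, and a monic cubic with no rational root is irreducible), g is also irreducible (irreducibility is preserved under the substitution x → x + 26). Hence m_α(x) = x^3 + 78x^2 + 2028x + 16628.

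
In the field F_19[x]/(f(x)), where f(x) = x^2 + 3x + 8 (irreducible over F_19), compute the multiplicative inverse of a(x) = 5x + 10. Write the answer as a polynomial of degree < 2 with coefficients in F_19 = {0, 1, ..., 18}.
a(x)^(-1) ≡ 12x + 12 (mod f(x))

Since f is irreducible over F_19, F_19[x]/(f) is a field and a(x) ≠ 0 has an inverse. Apply the extended Euclidean algorithm to f(x) and a(x) in F_19[x]: f(x) = (4x + 4)·a(x) + (6). The last nonzero remainder is the constant 6 = gcd(f, a) in F_19. Back-substituting through the division chain expresses 6 = s(x)·a(x) + t(x)·f(x) with s(x) ≡ 15x + 15 (mod f), so (15x + 15)·a(x) ≡ 6 (mod f). Multiplying by 6^(-1) ≡ 16 in F_19 gives a(x)^(-1) ≡ 16·(15x + 15) ≡ 12x + 12 (mod f). Check: (5x + 10)·(12x + 12) = 3x^2 + 9x + 6 ≡ 1 (mod x^2 + 3x + 8).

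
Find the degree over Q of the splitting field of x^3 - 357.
[K : Q] = 6

The roots of x^3 - 357 are ∛357, ω∛357, ω^2∛357 where ω = e^(2πi/3) is a primitive cube root of unity, so K = Q(∛357, ω). Now [Q(∛357):Q] = 3 (since 357 is not a perfect cube, x^3 - 357 is irreducible) and [Q(ω):Q] = 2. Both 2 and 3 divide [K:Q], and [K:Q] ≤ 3·2 = 6, so [K:Q] = 6. (Equivalently: Q(∛357) ⊂ R but ω ∉ R, so [K : Q(∛357)] = 2.)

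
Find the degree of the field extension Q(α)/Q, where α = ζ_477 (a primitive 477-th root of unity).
[Q(α):Q] = 312

The minimal polynomial of ζ_477 over Q is the 477-th cyclotomic polynomial Φ_477(x), which is irreducible over Q and has degree φ(477) = 312. Hence [Q(α):Q] = φ(477) = 312.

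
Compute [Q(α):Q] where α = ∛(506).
[Q(α):Q] = 3

The minimal polynomial of α is x^3 - 506, irreducible over Q since 506 is not a perfect cube (so x^3 - 506 has no rational root). Hence [Q(α):Q] = deg(m_α) = 3.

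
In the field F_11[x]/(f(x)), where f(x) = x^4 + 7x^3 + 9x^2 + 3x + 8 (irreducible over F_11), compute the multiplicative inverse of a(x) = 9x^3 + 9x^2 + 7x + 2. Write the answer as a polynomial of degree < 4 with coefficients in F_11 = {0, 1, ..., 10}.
a(x)^(-1) ≡ 10x^3 + 5x^2 + 9x + 3 (mod f(x))

Since f is irreducible over F_11, F_11[x]/(f) is a field and a(x) ≠ 0 has an inverse. Apply the extended Euclidean algorithm to f(x) and a(x) in F_11[x]: f(x) = (5x + 8)·a(x) + (x^2 + 3x + 3);  a(x) = (9x + 4)·(x^2 + 3x + 3) + (x + 1);  (x^2 + 3x + 3) = (x + 2)·(x + 1) + (1). The last nonzero remainder is the constant 1 = gcd(f, a) in F_11. Back-substituting through the division chain expresses 1 = s(x)·a(x) + t(x)·f(x) with s(x) ≡ 10x^3 + 5x^2 + 9x + 3 (mod f), so a(x)^(-1) ≡ s(x) = 10x^3 + 5x^2 + 9x + 3 (mod f). Check: (9x^3 + 9x^2 + 7x + 2)·(10x^3 + 5x^2 + 9x + 3) = 2x^6 + 3x^5 + 9x^4 + 9x^3 + x^2 + 6x + 6 ≡ 1 (mod x^4 + 7x^3 + 9x^2 + 3x + 8).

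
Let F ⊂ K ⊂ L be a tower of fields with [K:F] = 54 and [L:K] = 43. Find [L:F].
[L:F] = 2322

The tower law says that for any tower of field extensions F ⊂ K ⊂ L with finite degrees, [L:F] = [L:K] · [K:F]. Here this gives [L:F] = 43 · 54 = 2322.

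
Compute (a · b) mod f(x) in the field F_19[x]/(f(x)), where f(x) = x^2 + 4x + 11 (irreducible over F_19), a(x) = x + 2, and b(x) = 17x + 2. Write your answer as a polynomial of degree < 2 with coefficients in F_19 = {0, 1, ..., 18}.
a · b ≡ 6x + 7 (mod f(x))

Multiply in F_19[x]: a(x)·b(x) = (x + 2)·(17x + 2) = 17x^2 + 17x + 4. This has degree ≥ 2, so divide by f(x) over F_19: 17x^2 + 17x + 4 = (17)·(x^2 + 4x + 11) + (6x + 7). Hence a·b ≡ 6x + 7 (mod f). (F_19[x]/(f) is a field with 19^2 = 361 elements since f is irreducible of degree 2.)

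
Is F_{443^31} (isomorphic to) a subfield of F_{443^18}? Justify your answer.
No: F_{443^31} is not a subfield of F_{443^18}

F_{p^m} embeds in F_{p^n} iff m | n. Here 31 ∤ 18 (since 18 = 0·31 + 18 with remainder 18 ≠ 0), so F_{443^31} is not a subfield of F_{443^18}. Equivalently: if it were, the tower law would give 31 = [F_{443^31}:F_443] dividing [F_{443^18}:F_443] = 18, contradiction.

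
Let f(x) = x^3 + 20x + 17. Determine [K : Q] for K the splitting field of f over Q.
[K : Q] = 6

By the rational root test, any rational root of the monic integer polynomial f(x) = x^3 + 20x + 17 must be an integer dividing the constant term 17, i.e. one of ±{1, 17}. Evaluating: f(1) = 38, f(-1) = -4, f(17) = 5270, f(-17) = -5236; none is 0, so f has no rational root and is therefore irreducible over Q (a cubic with no linear factor over a field is irreducible). For an irreducible cubic, the Galois group is A_3 or S_3 according as the discriminant disc(f) = -4a^3 - 27b^2 = -4·(20)^3 - 27·(17)^2 = -39803 is or is not a square in Q. Here disc(f) = -39803 is not a perfect square in Q, so the Galois group of f over Q is not contained in A_3 and must be all of S_3. The splitting field has degree |S_3| = 6 over Q, so [K : Q] = 6.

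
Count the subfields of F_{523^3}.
F_{523^3} has 2 subfields

The subfields of F_{p^n} are exactly the fields F_{p^d} for d | n (each is the fixed field of the unique index-d subgroup of Gal(F_{p^n}/F_p) ≅ Z/nZ). The divisors of n = 3 are {1, 3}, giving 2 subfields: F_{523^1}, F_{523^3}.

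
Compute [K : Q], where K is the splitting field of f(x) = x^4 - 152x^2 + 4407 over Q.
[K : Q] = 4

Solving the quadratic in x^2: x^2 = (152 ± √(152^2 - 4·4407))/2 = (152 ± √5476)/2 = (152 ± 74)/2, giving x^2 = 39 or x^2 = 113. So f(x) = (x^2 - 39)(x^2 - 113) and the roots of f are ±√39, ±√113. Hence the splitting field is K = Q(√39, √113). Since 39 and 113 are distinct squarefree integers > 1, their product 4407 is not a perfect square, so √113 ∉ Q(√39). By the tower law [K:Q] = [Q(√39,√113):Q(√39)] · [Q(√39):Q] = 2 · 2 = 4.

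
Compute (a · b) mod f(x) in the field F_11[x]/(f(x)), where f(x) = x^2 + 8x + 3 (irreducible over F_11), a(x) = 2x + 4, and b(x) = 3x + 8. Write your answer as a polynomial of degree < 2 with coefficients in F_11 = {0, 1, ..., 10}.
a · b ≡ 2x + 3 (mod f(x))

Multiply in F_11[x]: a(x)·b(x) = (2x + 4)·(3x + 8) = 6x^2 + 6x + 10. This has degree ≥ 2, so divide by f(x) over F_11: 6x^2 + 6x + 10 = (6)·(x^2 + 8x + 3) + (2x + 3). Hence a·b ≡ 2x + 3 (mod f). (F_11[x]/(f) is a field with 11^2 = 121 elements since f is irreducible of degree 2.)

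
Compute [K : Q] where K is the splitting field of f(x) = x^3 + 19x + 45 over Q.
[K : Q] = 6

By the rational root test, any rational root of the monic integer polynomial f(x) = x^3 + 19x + 45 must be an integer dividing the constant term 45, i.e. one of ±{1, 3, 5, 9, 15, 45}. Evaluating: f(1) = 65, f(-1) = 25, f(3) = 129, f(-3) = -39, f(5) = 265, f(-5) = -175, f(9) = 945, f(-9) = -855, f(15) = 3705, f(-15) = -3615, f(45) = 92025, f(-45) = -91935; none is 0, so f has no rational root and is therefore irreducible over Q (a cubic with no linear factor over a field is irreducible). For an irreducible cubic, the Galois group is A_3 or S_3 according as the discriminant disc(f) = -4a^3 - 27b^2 = -4·(19)^3 - 27·(45)^2 = -82111 is or is not a square in Q. Here disc(f) = -82111 is not a perfect square in Q, so the Galois group of f over Q is not contained in A_3 and must be all of S_3. The splitting field has degree |S_3| = 6 over Q, so [K : Q] = 6.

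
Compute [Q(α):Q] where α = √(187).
[Q(α):Q] = 2

[Q(α):Q] equals the degree of the minimal polynomial of α. Here α^2 = 187 and x^2 - 187 is irreducible (d = 187 is squarefree, ≠ 1, hence not a square), so deg(m_α) = 2. Thus [Q(α):Q] = 2.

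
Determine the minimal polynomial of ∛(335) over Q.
m_α(x) = x^3 - 335

α satisfies α^3 = 335, so x^3 - 335 annihilates α. By the rational root test, a rational root p/q (in lowest terms) of x^3 - 335 would satisfy p^3 = 335 q^3, forcing q = 1 and p^3 = 335; but 335 is not a perfect cube, contradiction. A monic cubic over Q with no rational root is irreducible (any nontrivial factorization would include a linear factor). Hence x^3 - 335 is the minimal polynomial of α, and in particular [Q(α):Q] = 3.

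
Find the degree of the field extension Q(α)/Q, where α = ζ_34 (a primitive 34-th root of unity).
[Q(α):Q] = 16

The minimal polynomial of ζ_34 over Q is the 34-th cyclotomic polynomial Φ_34(x), which is irreducible over Q and has degree φ(34) = 16. Hence [Q(α):Q] = φ(34) = 16.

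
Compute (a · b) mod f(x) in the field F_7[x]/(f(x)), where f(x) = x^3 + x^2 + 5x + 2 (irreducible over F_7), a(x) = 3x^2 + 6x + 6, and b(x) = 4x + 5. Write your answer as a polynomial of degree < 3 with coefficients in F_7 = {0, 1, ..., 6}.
a · b ≡ 6x^2 + x + 6 (mod f(x))

Multiply in F_7[x]: a(x)·b(x) = (3x^2 + 6x + 6)·(4x + 5) = 5x^3 + 4x^2 + 5x + 2. This has degree ≥ 3, so divide by f(x) over F_7: 5x^3 + 4x^2 + 5x + 2 = (5)·(x^3 + x^2 + 5x + 2) + (6x^2 + x + 6). Hence a·b ≡ 6x^2 + x + 6 (mod f). (F_7[x]/(f) is a field with 7^3 = 343 elements since f is irreducible of degree 3.)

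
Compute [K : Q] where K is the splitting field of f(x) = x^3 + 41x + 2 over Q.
[K : Q] = 6

By the rational root test, any rational root of the monic integer polynomial f(x) = x^3 + 41x + 2 must be an integer dividing the constant term 2, i.e. one of ±{1, 2}. Evaluating: f(1) = 44, f(-1) = -40, f(2) = 92, f(-2) = -88; none is 0, so f has no rational root and is therefore irreducible over Q (a cubic with no linear factor over a field is irreducible). For an irreducible cubic, the Galois group is A_3 or S_3 according as the discriminant disc(f) = -4a^3 - 27b^2 = -4·(41)^3 - 27·(2)^2 = -275792 is or is not a square in Q. Here disc(f) = -275792 is not a perfect square in Q, so the Galois group of f over Q is not contained in A_3 and must be all of S_3. The splitting field has degree |S_3| = 6 over Q, so [K : Q] = 6.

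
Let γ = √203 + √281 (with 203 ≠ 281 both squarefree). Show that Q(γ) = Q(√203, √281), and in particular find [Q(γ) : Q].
[Q(γ) : Q] = 4 (equivalently, Q(γ) = Q(√203, √281))

Obviously Q(γ) ⊆ Q(√203, √281), and [Q(√203, √281):Q] = 4 (since 203, 281 are distinct squarefree integers > 1 with 57043 not a perfect square). To show equality we compute the minimal polynomial of γ. From γ = √203 + √281: γ^2 = 203 + 2√(57043) + 281 = 484 + 2√(57043), so γ^2 - 484 = 2√(57043); squaring, (γ^2 - 484)^2 = 4·57043, i.e. γ^4 - 968γ^2 + 234256 - 228172 = 0, i.e. γ^4 - 968γ^2 + 6084 = 0. So γ is a root of x^4 - 968x^2 + 6084. This polynomial is irreducible over Q: it has no rational root (each ±√203 ± √281 is irrational), and any factorization into two quadratics over Q would force √(57043) ∈ Q (pairing opposite roots) or √203, √281 ∈ Q (other pairings), all impossible. Hence [Q(γ):Q] = 4 = [Q(√203, √281):Q], so Q(γ) = Q(√203, √281).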